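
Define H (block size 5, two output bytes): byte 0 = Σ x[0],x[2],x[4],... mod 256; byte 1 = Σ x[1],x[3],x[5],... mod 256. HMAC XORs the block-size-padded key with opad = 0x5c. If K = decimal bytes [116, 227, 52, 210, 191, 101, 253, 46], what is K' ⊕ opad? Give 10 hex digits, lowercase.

Key decimal bytes [116, 227, 52, 210, 191, 101, 253, 46] = 74 e3 34 d2 bf 65 fd 2e is 8 bytes > B = 5, so hash it first: H(key) = 64 48, then zero-pad to 5 bytes: K' = 64 48 00 00 00.
XOR each byte with 0x5c: 64⊕5c=38, 48⊕5c=14, 00⊕5c=5c, 00⊕5c=5c, 00⊕5c=5c.

38145c5c5c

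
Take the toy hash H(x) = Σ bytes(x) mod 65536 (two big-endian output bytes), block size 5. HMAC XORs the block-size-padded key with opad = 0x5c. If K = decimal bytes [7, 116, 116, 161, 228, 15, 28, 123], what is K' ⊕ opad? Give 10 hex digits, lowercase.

5f465c5c5c

Key decimal bytes [7, 116, 116, 161, 228, 15, 28, 123] = 07 74 74 a1 e4 0f 1c 7b is 8 bytes > B = 5, so hash it first: H(key) = 03 1a, then zero-pad to 5 bytes: K' = 03 1a 00 00 00.
XOR each byte with 0x5c: 03⊕5c=5f, 1a⊕5c=46, 00⊕5c=5c, 00⊕5c=5c, 00⊕5c=5c.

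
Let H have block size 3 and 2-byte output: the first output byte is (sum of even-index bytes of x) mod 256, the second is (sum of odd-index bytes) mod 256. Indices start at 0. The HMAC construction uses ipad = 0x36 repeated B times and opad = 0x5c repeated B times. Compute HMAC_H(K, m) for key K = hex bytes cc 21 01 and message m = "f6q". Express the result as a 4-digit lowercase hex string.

Key hex bytes cc 21 01 is exactly B = 3 bytes: K' = cc 21 01.
K' ⊕ ipad = fa 17 37.  K' ⊕ opad = 90 7d 5d.
Inner input = (K'⊕ipad) ∥ m = fa 17 37 ∥ 66 36 71.
Inner hash: even-index sum = 359 mod 256 = 103; odd-index sum = 238 mod 256 = 238 → 67 ee.
Outer input = (K'⊕opad) ∥ inner = 90 7d 5d ∥ 67 ee.
Outer hash (tag): even-index sum = 475 mod 256 = 219; odd-index sum = 228 mod 256 = 228 → db e4.

dbe4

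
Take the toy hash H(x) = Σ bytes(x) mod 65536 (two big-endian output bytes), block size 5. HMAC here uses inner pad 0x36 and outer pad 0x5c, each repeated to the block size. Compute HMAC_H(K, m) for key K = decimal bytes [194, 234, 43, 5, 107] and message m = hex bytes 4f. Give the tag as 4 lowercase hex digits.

Key decimal bytes [194, 234, 43, 5, 107] = c2 ea 2b 05 6b is exactly B = 5 bytes: K' = c2 ea 2b 05 6b.
K' ⊕ ipad = f4 dc 1d 33 5d.  K' ⊕ opad = 9e b6 77 59 37.
Inner input = (K'⊕ipad) ∥ m = f4 dc 1d 33 5d ∥ 4f.
Inner hash: sum = 244+220+29+51+93+79 = 716 → 02 cc.
Outer input = (K'⊕opad) ∥ inner = 9e b6 77 59 37 ∥ 02 cc.
Outer hash (tag): sum = 158+182+119+89+55+2+204 = 809 → 03 29.

0329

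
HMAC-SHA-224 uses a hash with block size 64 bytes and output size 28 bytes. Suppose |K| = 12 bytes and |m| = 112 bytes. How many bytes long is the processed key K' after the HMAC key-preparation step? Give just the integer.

64

Key is 12 ≤ 64 bytes, zero-padded: |K'| = 64.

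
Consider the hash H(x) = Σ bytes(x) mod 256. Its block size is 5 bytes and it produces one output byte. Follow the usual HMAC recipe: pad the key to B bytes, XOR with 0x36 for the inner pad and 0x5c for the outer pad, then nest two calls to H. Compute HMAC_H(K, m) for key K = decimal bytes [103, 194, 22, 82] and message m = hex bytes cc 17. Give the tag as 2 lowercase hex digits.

6f

Key decimal bytes [103, 194, 22, 82] = 67 c2 16 52 is 4 bytes ≤ B = 5; zero-pad to 5 bytes: K' = 67 c2 16 52 00.
K' ⊕ ipad = 51 f4 20 64 36.  K' ⊕ opad = 3b 9e 4a 0e 5c.
Inner input = (K'⊕ipad) ∥ m = 51 f4 20 64 36 ∥ cc 17.
Inner hash: sum = 81+244+32+100+54+204+23 = 738; mod 256 = 226 → e2.
Outer input = (K'⊕opad) ∥ inner = 3b 9e 4a 0e 5c ∥ e2.
Outer hash (tag): sum = 59+158+74+14+92+226 = 623; mod 256 = 111 → 6f.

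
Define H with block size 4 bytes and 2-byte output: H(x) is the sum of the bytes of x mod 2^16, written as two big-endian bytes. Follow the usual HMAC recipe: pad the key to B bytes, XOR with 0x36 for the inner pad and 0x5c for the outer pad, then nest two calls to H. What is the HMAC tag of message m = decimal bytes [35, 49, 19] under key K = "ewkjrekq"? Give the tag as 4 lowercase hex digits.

Key "ewkjrekq" = 65 77 6b 6a 72 65 6b 71 is 8 bytes > B = 4, so hash it first: H(key) = 03 64, then zero-pad to 4 bytes: K' = 03 64 00 00.
K' ⊕ ipad = 35 52 36 36.  K' ⊕ opad = 5f 38 5c 5c.
Inner input = (K'⊕ipad) ∥ m = 35 52 36 36 ∥ 23 31 13.
Inner hash: sum = 53+82+54+54+35+49+19 = 346 → 01 5a.
Outer input = (K'⊕opad) ∥ inner = 5f 38 5c 5c ∥ 01 5a.
Outer hash (tag): sum = 95+56+92+92+1+90 = 426 → 01 aa.

01aa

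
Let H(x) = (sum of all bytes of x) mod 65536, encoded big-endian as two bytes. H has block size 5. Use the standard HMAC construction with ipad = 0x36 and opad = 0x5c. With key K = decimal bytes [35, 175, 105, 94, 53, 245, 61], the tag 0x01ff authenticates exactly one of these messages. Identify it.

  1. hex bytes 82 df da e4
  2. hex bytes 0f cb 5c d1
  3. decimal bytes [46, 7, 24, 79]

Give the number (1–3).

Key decimal bytes [35, 175, 105, 94, 53, 245, 61] = 23 af 69 5e 35 f5 3d is 7 bytes > B = 5, so hash it first: H(key) = 03 00, then zero-pad to 5 bytes: K' = 03 00 00 00 00.
K' ⊕ ipad = 35 36 36 36 36; K' ⊕ opad = 5f 5c 5c 5c 5c.
m1: inner = H(35 36 36 36 36 82 df da e4) = 04 2c; tag = H(5f 5c 5c 5c 5c 04 2c) = 01ff ← matches
m2: inner = H(35 36 36 36 36 0f cb 5c d1) = 03 14; tag = H(5f 5c 5c 5c 5c 03 14) = 01e6
m3: inner = H(35 36 36 36 36 2e 07 18 4f) = 01 a9; tag = H(5f 5c 5c 5c 5c 01 a9) = 0279

1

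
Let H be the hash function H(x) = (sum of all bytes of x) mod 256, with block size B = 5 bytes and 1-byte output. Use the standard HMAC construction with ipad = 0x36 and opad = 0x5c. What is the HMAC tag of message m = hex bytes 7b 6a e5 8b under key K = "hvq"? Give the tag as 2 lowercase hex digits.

Key "hvq" = 68 76 71 is 3 bytes ≤ B = 5; zero-pad to 5 bytes: K' = 68 76 71 00 00.
K' ⊕ ipad = 5e 40 47 36 36.  K' ⊕ opad = 34 2a 2d 5c 5c.
Inner input = (K'⊕ipad) ∥ m = 5e 40 47 36 36 ∥ 7b 6a e5 8b.
Inner hash: sum = 94+64+71+54+54+123+106+229+139 = 934; mod 256 = 166 → a6.
Outer input = (K'⊕opad) ∥ inner = 34 2a 2d 5c 5c ∥ a6.
Outer hash (tag): sum = 52+42+45+92+92+166 = 489; mod 256 = 233 → e9.

e9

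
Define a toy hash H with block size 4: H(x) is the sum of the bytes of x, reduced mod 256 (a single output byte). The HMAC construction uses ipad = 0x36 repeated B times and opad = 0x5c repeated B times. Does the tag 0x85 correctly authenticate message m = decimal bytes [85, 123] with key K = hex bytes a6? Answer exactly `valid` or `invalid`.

Key hex bytes a6 is 1 byte ≤ B = 4; zero-pad to 4 bytes: K' = a6 00 00 00.
K' ⊕ ipad = 90 36 36 36; K' ⊕ opad = fa 5c 5c 5c.
Inner hash: sum = 144+54+54+54+85+123 = 514; mod 256 = 2 → 02.
Outer hash (recomputed tag): sum = 250+92+92+92+2 = 528; mod 256 = 16 → 10.
Recomputed tag = 10; claimed = 85 → mismatch.

invalid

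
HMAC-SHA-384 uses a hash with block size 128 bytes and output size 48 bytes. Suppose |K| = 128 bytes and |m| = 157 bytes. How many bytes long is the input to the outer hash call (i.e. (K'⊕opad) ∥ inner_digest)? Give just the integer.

176

Key is 128 ≤ 128 bytes, zero-padded: |K'| = 128.
Outer input = (K'⊕opad) ∥ H(inner) → 128 + 48 = 176 bytes.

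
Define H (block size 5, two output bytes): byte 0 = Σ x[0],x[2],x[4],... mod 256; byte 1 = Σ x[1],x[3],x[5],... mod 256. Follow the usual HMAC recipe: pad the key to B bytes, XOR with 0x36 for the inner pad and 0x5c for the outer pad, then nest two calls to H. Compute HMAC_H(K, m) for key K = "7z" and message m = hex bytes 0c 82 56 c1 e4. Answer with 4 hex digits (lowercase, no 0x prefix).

Key "7z" = 37 7a is 2 bytes ≤ B = 5; zero-pad to 5 bytes: K' = 37 7a 00 00 00.
K' ⊕ ipad = 01 4c 36 36 36.  K' ⊕ opad = 6b 26 5c 5c 5c.
Inner input = (K'⊕ipad) ∥ m = 01 4c 36 36 36 ∥ 0c 82 56 c1 e4.
Inner hash: even-index sum = 432 mod 256 = 176; odd-index sum = 456 mod 256 = 200 → b0 c8.
Outer input = (K'⊕opad) ∥ inner = 6b 26 5c 5c 5c ∥ b0 c8.
Outer hash (tag): even-index sum = 491 mod 256 = 235; odd-index sum = 306 mod 256 = 50 → eb 32.

eb32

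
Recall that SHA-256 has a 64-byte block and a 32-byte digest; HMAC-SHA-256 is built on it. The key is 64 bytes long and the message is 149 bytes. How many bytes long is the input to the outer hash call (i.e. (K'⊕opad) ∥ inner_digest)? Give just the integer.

Key is 64 ≤ 64 bytes, zero-padded: |K'| = 64.
Outer input = (K'⊕opad) ∥ H(inner) → 64 + 32 = 96 bytes.

96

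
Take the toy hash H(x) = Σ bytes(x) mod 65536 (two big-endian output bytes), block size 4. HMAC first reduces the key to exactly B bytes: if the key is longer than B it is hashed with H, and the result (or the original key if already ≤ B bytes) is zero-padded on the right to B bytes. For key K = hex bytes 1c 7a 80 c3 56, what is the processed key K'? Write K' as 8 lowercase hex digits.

|K| = 5 > B = 4, so first hash the key.
H(K): sum = 28+122+128+195+86 = 559 → 02 2f.
Zero-pad H(K) = 02 2f to 4 bytes: K' = 02 2f 00 00.

022f0000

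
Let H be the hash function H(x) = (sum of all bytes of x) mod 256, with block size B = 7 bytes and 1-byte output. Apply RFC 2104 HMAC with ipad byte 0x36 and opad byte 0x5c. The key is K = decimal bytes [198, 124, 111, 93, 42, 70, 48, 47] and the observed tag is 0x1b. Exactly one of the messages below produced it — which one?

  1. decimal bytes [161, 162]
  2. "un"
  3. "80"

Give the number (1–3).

1

Key decimal bytes [198, 124, 111, 93, 42, 70, 48, 47] = c6 7c 6f 5d 2a 46 30 2f is 8 bytes > B = 7, so hash it first: H(key) = dd, then zero-pad to 7 bytes: K' = dd 00 00 00 00 00 00.
K' ⊕ ipad = eb 36 36 36 36 36 36; K' ⊕ opad = 81 5c 5c 5c 5c 5c 5c.
m1: inner = H(eb 36 36 36 36 36 36 a1 a2) = 72; tag = H(81 5c 5c 5c 5c 5c 5c 72) = 1b ← matches
m2: inner = H(eb 36 36 36 36 36 36 75 6e) = 12; tag = H(81 5c 5c 5c 5c 5c 5c 12) = bb
m3: inner = H(eb 36 36 36 36 36 36 38 30) = 97; tag = H(81 5c 5c 5c 5c 5c 5c 97) = 40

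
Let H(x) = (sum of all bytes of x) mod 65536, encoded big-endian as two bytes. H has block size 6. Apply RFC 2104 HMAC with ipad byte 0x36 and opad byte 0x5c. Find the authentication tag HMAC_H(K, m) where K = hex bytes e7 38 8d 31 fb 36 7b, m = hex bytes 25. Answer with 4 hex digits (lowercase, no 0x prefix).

Key hex bytes e7 38 8d 31 fb 36 7b is 7 bytes > B = 6, so hash it first: H(key) = 03 89, then zero-pad to 6 bytes: K' = 03 89 00 00 00 00.
K' ⊕ ipad = 35 bf 36 36 36 36.  K' ⊕ opad = 5f d5 5c 5c 5c 5c.
Inner input = (K'⊕ipad) ∥ m = 35 bf 36 36 36 36 ∥ 25.
Inner hash: sum = 53+191+54+54+54+54+37 = 497 → 01 f1.
Outer input = (K'⊕opad) ∥ inner = 5f d5 5c 5c 5c 5c ∥ 01 f1.
Outer hash (tag): sum = 95+213+92+92+92+92+1+241 = 918 → 03 96.

0396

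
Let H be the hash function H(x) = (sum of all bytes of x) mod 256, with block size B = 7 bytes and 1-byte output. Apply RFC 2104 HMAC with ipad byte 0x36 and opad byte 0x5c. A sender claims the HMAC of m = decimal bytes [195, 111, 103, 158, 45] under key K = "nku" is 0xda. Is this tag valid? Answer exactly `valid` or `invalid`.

Key "nku" = 6e 6b 75 is 3 bytes ≤ B = 7; zero-pad to 7 bytes: K' = 6e 6b 75 00 00 00 00.
K' ⊕ ipad = 58 5d 43 36 36 36 36; K' ⊕ opad = 32 37 29 5c 5c 5c 5c.
Inner hash: sum = 88+93+67+54+54+54+54+195+111+103+158+45 = 1076; mod 256 = 52 → 34.
Outer hash (recomputed tag): sum = 50+55+41+92+92+92+92+52 = 566; mod 256 = 54 → 36.
Recomputed tag = 36; claimed = da → mismatch.

invalid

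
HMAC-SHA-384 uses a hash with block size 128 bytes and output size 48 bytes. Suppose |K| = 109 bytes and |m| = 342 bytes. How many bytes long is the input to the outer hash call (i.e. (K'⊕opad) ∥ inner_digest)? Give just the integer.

Key is 109 ≤ 128 bytes, zero-padded: |K'| = 128.
Outer input = (K'⊕opad) ∥ H(inner) → 128 + 48 = 176 bytes.

176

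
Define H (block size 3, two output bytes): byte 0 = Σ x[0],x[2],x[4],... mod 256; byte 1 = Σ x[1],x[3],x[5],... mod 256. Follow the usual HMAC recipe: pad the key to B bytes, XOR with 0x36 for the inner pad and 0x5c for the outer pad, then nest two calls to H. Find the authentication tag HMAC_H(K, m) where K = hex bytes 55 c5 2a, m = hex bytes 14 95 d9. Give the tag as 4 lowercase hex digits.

5fad

Key hex bytes 55 c5 2a is exactly B = 3 bytes: K' = 55 c5 2a.
K' ⊕ ipad = 63 f3 1c.  K' ⊕ opad = 09 99 76.
Inner input = (K'⊕ipad) ∥ m = 63 f3 1c ∥ 14 95 d9.
Inner hash: even-index sum = 276 mod 256 = 20; odd-index sum = 480 mod 256 = 224 → 14 e0.
Outer input = (K'⊕opad) ∥ inner = 09 99 76 ∥ 14 e0.
Outer hash (tag): even-index sum = 351 mod 256 = 95; odd-index sum = 173 mod 256 = 173 → 5f ad.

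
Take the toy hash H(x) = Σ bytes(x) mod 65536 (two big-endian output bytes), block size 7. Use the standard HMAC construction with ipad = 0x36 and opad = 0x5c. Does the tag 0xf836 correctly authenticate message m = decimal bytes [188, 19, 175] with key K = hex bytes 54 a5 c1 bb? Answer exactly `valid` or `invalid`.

Key hex bytes 54 a5 c1 bb is 4 bytes ≤ B = 7; zero-pad to 7 bytes: K' = 54 a5 c1 bb 00 00 00.
K' ⊕ ipad = 62 93 f7 8d 36 36 36; K' ⊕ opad = 08 f9 9d e7 5c 5c 5c.
Inner hash: sum = 98+147+247+141+54+54+54+188+19+175 = 1177 → 04 99.
Outer hash (recomputed tag): sum = 8+249+157+231+92+92+92+4+153 = 1078 → 04 36.
Recomputed tag = 0436; claimed = f836 → mismatch.

invalid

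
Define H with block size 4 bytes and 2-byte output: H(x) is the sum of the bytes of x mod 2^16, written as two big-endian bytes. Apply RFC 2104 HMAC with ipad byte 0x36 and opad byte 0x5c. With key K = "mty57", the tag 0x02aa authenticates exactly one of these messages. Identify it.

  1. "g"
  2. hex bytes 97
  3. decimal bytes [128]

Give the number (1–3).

Key "mty57" = 6d 74 79 35 37 is 5 bytes > B = 4, so hash it first: H(key) = 01 c6, then zero-pad to 4 bytes: K' = 01 c6 00 00.
K' ⊕ ipad = 37 f0 36 36; K' ⊕ opad = 5d 9a 5c 5c.
m1: inner = H(37 f0 36 36 67) = 01 fa; tag = H(5d 9a 5c 5c 01 fa) = 02aa ← matches
m2: inner = H(37 f0 36 36 97) = 02 2a; tag = H(5d 9a 5c 5c 02 2a) = 01db
m3: inner = H(37 f0 36 36 80) = 02 13; tag = H(5d 9a 5c 5c 02 13) = 01c4

1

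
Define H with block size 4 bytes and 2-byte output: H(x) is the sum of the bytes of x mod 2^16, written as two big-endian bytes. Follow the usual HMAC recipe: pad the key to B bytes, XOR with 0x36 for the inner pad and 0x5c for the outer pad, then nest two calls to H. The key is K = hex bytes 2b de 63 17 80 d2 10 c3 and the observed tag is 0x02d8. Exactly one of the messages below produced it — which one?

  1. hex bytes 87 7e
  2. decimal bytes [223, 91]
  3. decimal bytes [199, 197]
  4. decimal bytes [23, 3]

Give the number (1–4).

3

Key hex bytes 2b de 63 17 80 d2 10 c3 is 8 bytes > B = 4, so hash it first: H(key) = 03 a8, then zero-pad to 4 bytes: K' = 03 a8 00 00.
K' ⊕ ipad = 35 9e 36 36; K' ⊕ opad = 5f f4 5c 5c.
m1: inner = H(35 9e 36 36 87 7e) = 02 44; tag = H(5f f4 5c 5c 02 44) = 0251
m2: inner = H(35 9e 36 36 df 5b) = 02 79; tag = H(5f f4 5c 5c 02 79) = 0286
m3: inner = H(35 9e 36 36 c7 c5) = 02 cb; tag = H(5f f4 5c 5c 02 cb) = 02d8 ← matches
m4: inner = H(35 9e 36 36 17 03) = 01 59; tag = H(5f f4 5c 5c 01 59) = 0265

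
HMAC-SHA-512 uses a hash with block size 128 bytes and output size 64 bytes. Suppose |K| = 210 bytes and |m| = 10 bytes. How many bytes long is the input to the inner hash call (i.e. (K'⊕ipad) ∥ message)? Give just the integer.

138

Key is 210 > 128 bytes, so it is hashed to 64 bytes then zero-padded to 128: |K'| = 128.
Inner input = (K'⊕ipad) ∥ m → 128 + 10 = 138 bytes.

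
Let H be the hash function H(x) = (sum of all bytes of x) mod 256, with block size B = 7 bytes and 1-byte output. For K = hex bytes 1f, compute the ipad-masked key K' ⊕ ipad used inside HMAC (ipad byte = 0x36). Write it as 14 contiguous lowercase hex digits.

Key hex bytes 1f is 1 byte ≤ B = 7; zero-pad to 7 bytes: K' = 1f 00 00 00 00 00 00.
XOR each byte with 0x36: 1f⊕36=29, 00⊕36=36, 00⊕36=36, 00⊕36=36, 00⊕36=36, 00⊕36=36, 00⊕36=36.

29363636363636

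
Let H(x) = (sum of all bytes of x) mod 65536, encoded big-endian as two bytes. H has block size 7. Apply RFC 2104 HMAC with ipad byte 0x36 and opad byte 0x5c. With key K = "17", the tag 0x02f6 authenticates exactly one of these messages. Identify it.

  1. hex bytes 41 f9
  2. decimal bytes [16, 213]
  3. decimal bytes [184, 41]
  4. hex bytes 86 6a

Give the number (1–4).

Key "17" = 31 37 is 2 bytes ≤ B = 7; zero-pad to 7 bytes: K' = 31 37 00 00 00 00 00.
K' ⊕ ipad = 07 01 36 36 36 36 36; K' ⊕ opad = 6d 6b 5c 5c 5c 5c 5c.
m1: inner = H(07 01 36 36 36 36 36 41 f9) = 02 50; tag = H(6d 6b 5c 5c 5c 5c 5c 02 50) = 02f6 ← matches
m2: inner = H(07 01 36 36 36 36 36 10 d5) = 01 fb; tag = H(6d 6b 5c 5c 5c 5c 5c 01 fb) = 03a0
m3: inner = H(07 01 36 36 36 36 36 b8 29) = 01 f7; tag = H(6d 6b 5c 5c 5c 5c 5c 01 f7) = 039c
m4: inner = H(07 01 36 36 36 36 36 86 6a) = 02 06; tag = H(6d 6b 5c 5c 5c 5c 5c 02 06) = 02ac

1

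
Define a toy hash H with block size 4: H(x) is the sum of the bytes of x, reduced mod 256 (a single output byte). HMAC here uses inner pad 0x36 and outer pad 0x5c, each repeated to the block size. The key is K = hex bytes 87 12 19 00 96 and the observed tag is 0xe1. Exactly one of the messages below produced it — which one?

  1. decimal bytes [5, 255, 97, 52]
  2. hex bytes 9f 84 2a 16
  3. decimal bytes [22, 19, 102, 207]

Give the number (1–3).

1

Key hex bytes 87 12 19 00 96 is 5 bytes > B = 4, so hash it first: H(key) = 48, then zero-pad to 4 bytes: K' = 48 00 00 00.
K' ⊕ ipad = 7e 36 36 36; K' ⊕ opad = 14 5c 5c 5c.
m1: inner = H(7e 36 36 36 05 ff 61 34) = b9; tag = H(14 5c 5c 5c b9) = e1 ← matches
m2: inner = H(7e 36 36 36 9f 84 2a 16) = 83; tag = H(14 5c 5c 5c 83) = ab
m3: inner = H(7e 36 36 36 16 13 66 cf) = 7e; tag = H(14 5c 5c 5c 7e) = a6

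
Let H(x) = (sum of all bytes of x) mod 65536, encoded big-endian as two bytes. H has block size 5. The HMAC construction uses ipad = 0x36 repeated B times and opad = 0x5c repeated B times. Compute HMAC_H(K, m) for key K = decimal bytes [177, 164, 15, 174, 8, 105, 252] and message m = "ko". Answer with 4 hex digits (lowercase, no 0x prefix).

Key decimal bytes [177, 164, 15, 174, 8, 105, 252] = b1 a4 0f ae 08 69 fc is 7 bytes > B = 5, so hash it first: H(key) = 03 7f, then zero-pad to 5 bytes: K' = 03 7f 00 00 00.
K' ⊕ ipad = 35 49 36 36 36.  K' ⊕ opad = 5f 23 5c 5c 5c.
Inner input = (K'⊕ipad) ∥ m = 35 49 36 36 36 ∥ 6b 6f.
Inner hash: sum = 53+73+54+54+54+107+111 = 506 → 01 fa.
Outer input = (K'⊕opad) ∥ inner = 5f 23 5c 5c 5c ∥ 01 fa.
Outer hash (tag): sum = 95+35+92+92+92+1+250 = 657 → 02 91.

0291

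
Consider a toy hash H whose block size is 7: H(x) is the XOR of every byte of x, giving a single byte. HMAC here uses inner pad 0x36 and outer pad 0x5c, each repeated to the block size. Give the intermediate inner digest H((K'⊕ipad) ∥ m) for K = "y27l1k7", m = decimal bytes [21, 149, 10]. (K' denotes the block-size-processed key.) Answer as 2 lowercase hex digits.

c1

Key "y27l1k7" = 79 32 37 6c 31 6b 37 is exactly B = 7 bytes: K' = 79 32 37 6c 31 6b 37.
K' ⊕ ipad = 4f 04 01 5a 07 5d 01.
Inner input = 4f 04 01 5a 07 5d 01 ∥ 15 95 0a.
Inner hash: XOR 4f⊕04⊕01⊕5a⊕07⊕5d⊕01⊕15⊕95⊕0a = c1.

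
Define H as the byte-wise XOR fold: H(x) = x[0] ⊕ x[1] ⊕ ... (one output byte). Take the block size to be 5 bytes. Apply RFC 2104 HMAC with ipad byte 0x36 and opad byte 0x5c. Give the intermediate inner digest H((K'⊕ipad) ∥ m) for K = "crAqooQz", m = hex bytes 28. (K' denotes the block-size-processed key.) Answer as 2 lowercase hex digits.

14

Key "crAqooQz" = 63 72 41 71 6f 6f 51 7a is 8 bytes > B = 5, so hash it first: H(key) = 0a, then zero-pad to 5 bytes: K' = 0a 00 00 00 00.
K' ⊕ ipad = 3c 36 36 36 36.
Inner input = 3c 36 36 36 36 ∥ 28.
Inner hash: XOR 3c⊕36⊕36⊕36⊕36⊕28 = 14.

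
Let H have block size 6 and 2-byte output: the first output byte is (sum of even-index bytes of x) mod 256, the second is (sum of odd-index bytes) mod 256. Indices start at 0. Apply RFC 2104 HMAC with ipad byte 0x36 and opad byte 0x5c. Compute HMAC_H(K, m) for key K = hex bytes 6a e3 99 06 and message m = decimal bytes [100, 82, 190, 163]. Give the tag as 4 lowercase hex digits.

Key hex bytes 6a e3 99 06 is 4 bytes ≤ B = 6; zero-pad to 6 bytes: K' = 6a e3 99 06 00 00.
K' ⊕ ipad = 5c d5 af 30 36 36.  K' ⊕ opad = 36 bf c5 5a 5c 5c.
Inner input = (K'⊕ipad) ∥ m = 5c d5 af 30 36 36 ∥ 64 52 be a3.
Inner hash: even-index sum = 611 mod 256 = 99; odd-index sum = 560 mod 256 = 48 → 63 30.
Outer input = (K'⊕opad) ∥ inner = 36 bf c5 5a 5c 5c ∥ 63 30.
Outer hash (tag): even-index sum = 442 mod 256 = 186; odd-index sum = 421 mod 256 = 165 → ba a5.

baa5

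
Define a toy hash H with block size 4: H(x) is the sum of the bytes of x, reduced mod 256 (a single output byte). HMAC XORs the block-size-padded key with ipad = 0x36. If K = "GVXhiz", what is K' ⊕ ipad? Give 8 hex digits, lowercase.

76363636

Key "GVXhiz" = 47 56 58 68 69 7a is 6 bytes > B = 4, so hash it first: H(key) = 40, then zero-pad to 4 bytes: K' = 40 00 00 00.
XOR each byte with 0x36: 40⊕36=76, 00⊕36=36, 00⊕36=36, 00⊕36=36.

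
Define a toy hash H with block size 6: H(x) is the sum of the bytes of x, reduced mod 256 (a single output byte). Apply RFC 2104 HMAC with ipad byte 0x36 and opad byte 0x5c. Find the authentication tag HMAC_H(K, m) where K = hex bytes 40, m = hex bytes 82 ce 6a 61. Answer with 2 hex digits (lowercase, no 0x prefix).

87

Key hex bytes 40 is 1 byte ≤ B = 6; zero-pad to 6 bytes: K' = 40 00 00 00 00 00.
K' ⊕ ipad = 76 36 36 36 36 36.  K' ⊕ opad = 1c 5c 5c 5c 5c 5c.
Inner input = (K'⊕ipad) ∥ m = 76 36 36 36 36 36 ∥ 82 ce 6a 61.
Inner hash: sum = 118+54+54+54+54+54+130+206+106+97 = 927; mod 256 = 159 → 9f.
Outer input = (K'⊕opad) ∥ inner = 1c 5c 5c 5c 5c 5c ∥ 9f.
Outer hash (tag): sum = 28+92+92+92+92+92+159 = 647; mod 256 = 135 → 87.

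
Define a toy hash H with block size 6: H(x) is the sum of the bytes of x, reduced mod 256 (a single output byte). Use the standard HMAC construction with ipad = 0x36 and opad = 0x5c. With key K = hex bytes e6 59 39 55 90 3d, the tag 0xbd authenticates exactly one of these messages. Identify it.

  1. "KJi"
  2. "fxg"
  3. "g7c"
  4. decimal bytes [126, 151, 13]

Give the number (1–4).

Key hex bytes e6 59 39 55 90 3d is exactly B = 6 bytes: K' = e6 59 39 55 90 3d.
K' ⊕ ipad = d0 6f 0f 63 a6 0b; K' ⊕ opad = ba 05 65 09 cc 61.
m1: inner = H(d0 6f 0f 63 a6 0b 4b 4a 69) = 60; tag = H(ba 05 65 09 cc 61 60) = ba
m2: inner = H(d0 6f 0f 63 a6 0b 66 78 67) = a7; tag = H(ba 05 65 09 cc 61 a7) = 01
m3: inner = H(d0 6f 0f 63 a6 0b 67 37 63) = 63; tag = H(ba 05 65 09 cc 61 63) = bd ← matches
m4: inner = H(d0 6f 0f 63 a6 0b 7e 97 0d) = 84; tag = H(ba 05 65 09 cc 61 84) = de

3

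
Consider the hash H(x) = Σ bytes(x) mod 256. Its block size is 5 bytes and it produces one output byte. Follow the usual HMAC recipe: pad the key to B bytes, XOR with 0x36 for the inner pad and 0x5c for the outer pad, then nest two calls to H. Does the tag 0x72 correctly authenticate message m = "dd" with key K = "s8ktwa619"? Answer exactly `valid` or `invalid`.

invalid

Key "s8ktwa619" = 73 38 6b 74 77 61 36 31 39 is 9 bytes > B = 5, so hash it first: H(key) = 02, then zero-pad to 5 bytes: K' = 02 00 00 00 00.
K' ⊕ ipad = 34 36 36 36 36; K' ⊕ opad = 5e 5c 5c 5c 5c.
Inner hash: sum = 52+54+54+54+54+100+100 = 468; mod 256 = 212 → d4.
Outer hash (recomputed tag): sum = 94+92+92+92+92+212 = 674; mod 256 = 162 → a2.
Recomputed tag = a2; claimed = 72 → mismatch.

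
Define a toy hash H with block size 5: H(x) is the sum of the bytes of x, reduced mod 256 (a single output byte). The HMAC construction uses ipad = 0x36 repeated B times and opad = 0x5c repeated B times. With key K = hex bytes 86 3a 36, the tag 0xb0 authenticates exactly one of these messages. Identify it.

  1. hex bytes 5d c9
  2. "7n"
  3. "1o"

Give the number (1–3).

1

Key hex bytes 86 3a 36 is 3 bytes ≤ B = 5; zero-pad to 5 bytes: K' = 86 3a 36 00 00.
K' ⊕ ipad = b0 0c 00 36 36; K' ⊕ opad = da 66 6a 5c 5c.
m1: inner = H(b0 0c 00 36 36 5d c9) = 4e; tag = H(da 66 6a 5c 5c 4e) = b0 ← matches
m2: inner = H(b0 0c 00 36 36 37 6e) = cd; tag = H(da 66 6a 5c 5c cd) = 2f
m3: inner = H(b0 0c 00 36 36 31 6f) = c8; tag = H(da 66 6a 5c 5c c8) = 2a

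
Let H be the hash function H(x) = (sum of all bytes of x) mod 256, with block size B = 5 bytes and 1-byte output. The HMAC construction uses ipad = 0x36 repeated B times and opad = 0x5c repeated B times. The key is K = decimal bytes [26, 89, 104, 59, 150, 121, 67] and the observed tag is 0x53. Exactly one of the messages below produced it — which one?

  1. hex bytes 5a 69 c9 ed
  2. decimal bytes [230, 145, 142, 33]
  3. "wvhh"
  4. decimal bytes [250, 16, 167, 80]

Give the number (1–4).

Key decimal bytes [26, 89, 104, 59, 150, 121, 67] = 1a 59 68 3b 96 79 43 is 7 bytes > B = 5, so hash it first: H(key) = 68, then zero-pad to 5 bytes: K' = 68 00 00 00 00.
K' ⊕ ipad = 5e 36 36 36 36; K' ⊕ opad = 34 5c 5c 5c 5c.
m1: inner = H(5e 36 36 36 36 5a 69 c9 ed) = af; tag = H(34 5c 5c 5c 5c af) = 53 ← matches
m2: inner = H(5e 36 36 36 36 e6 91 8e 21) = 5c; tag = H(34 5c 5c 5c 5c 5c) = 00
m3: inner = H(5e 36 36 36 36 77 76 68 68) = f3; tag = H(34 5c 5c 5c 5c f3) = 97
m4: inner = H(5e 36 36 36 36 fa 10 a7 50) = 37; tag = H(34 5c 5c 5c 5c 37) = db

1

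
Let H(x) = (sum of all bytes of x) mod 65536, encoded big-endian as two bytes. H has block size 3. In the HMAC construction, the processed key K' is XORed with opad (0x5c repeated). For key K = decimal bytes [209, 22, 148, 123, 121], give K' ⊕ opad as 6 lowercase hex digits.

Key decimal bytes [209, 22, 148, 123, 121] = d1 16 94 7b 79 is 5 bytes > B = 3, so hash it first: H(key) = 02 6f, then zero-pad to 3 bytes: K' = 02 6f 00.
XOR each byte with 0x5c: 02⊕5c=5e, 6f⊕5c=33, 00⊕5c=5c.

5e335c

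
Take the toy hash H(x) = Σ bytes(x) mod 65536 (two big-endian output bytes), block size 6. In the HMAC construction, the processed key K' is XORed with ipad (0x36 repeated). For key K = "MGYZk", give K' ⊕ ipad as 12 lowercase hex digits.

Key "MGYZk" = 4d 47 59 5a 6b is 5 bytes ≤ B = 6; zero-pad to 6 bytes: K' = 4d 47 59 5a 6b 00.
XOR each byte with 0x36: 4d⊕36=7b, 47⊕36=71, 59⊕36=6f, 5a⊕36=6c, 6b⊕36=5d, 00⊕36=36.

7b716f6c5d36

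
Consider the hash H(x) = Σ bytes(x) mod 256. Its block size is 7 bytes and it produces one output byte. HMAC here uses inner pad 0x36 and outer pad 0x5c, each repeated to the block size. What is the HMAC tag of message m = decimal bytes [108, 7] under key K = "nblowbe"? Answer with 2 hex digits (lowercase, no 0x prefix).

2f

Key "nblowbe" = 6e 62 6c 6f 77 62 65 is exactly B = 7 bytes: K' = 6e 62 6c 6f 77 62 65.
K' ⊕ ipad = 58 54 5a 59 41 54 53.  K' ⊕ opad = 32 3e 30 33 2b 3e 39.
Inner input = (K'⊕ipad) ∥ m = 58 54 5a 59 41 54 53 ∥ 6c 07.
Inner hash: sum = 88+84+90+89+65+84+83+108+7 = 698; mod 256 = 186 → ba.
Outer input = (K'⊕opad) ∥ inner = 32 3e 30 33 2b 3e 39 ∥ ba.
Outer hash (tag): sum = 50+62+48+51+43+62+57+186 = 559; mod 256 = 47 → 2f.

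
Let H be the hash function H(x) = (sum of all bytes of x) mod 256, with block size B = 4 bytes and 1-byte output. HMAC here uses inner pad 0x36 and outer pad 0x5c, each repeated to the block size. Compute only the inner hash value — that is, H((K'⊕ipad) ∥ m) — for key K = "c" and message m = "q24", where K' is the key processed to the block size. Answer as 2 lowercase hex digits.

Key "c" = 63 is 1 byte ≤ B = 4; zero-pad to 4 bytes: K' = 63 00 00 00.
K' ⊕ ipad = 55 36 36 36.
Inner input = 55 36 36 36 ∥ 71 32 34.
Inner hash: sum = 85+54+54+54+113+50+52 = 462; mod 256 = 206 → ce.

ce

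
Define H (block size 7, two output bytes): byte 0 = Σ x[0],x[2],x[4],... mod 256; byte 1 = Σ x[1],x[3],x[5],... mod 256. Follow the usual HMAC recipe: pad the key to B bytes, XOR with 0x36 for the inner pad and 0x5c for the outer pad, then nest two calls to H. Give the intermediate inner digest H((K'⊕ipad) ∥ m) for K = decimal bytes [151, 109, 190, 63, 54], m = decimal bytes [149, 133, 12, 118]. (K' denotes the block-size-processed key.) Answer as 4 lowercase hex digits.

Key decimal bytes [151, 109, 190, 63, 54] = 97 6d be 3f 36 is 5 bytes ≤ B = 7; zero-pad to 7 bytes: K' = 97 6d be 3f 36 00 00.
K' ⊕ ipad = a1 5b 88 09 00 36 36.
Inner input = a1 5b 88 09 00 36 36 ∥ 95 85 0c 76.
Inner hash: even-index sum = 602 mod 256 = 90; odd-index sum = 315 mod 256 = 59 → 5a 3b.

5a3b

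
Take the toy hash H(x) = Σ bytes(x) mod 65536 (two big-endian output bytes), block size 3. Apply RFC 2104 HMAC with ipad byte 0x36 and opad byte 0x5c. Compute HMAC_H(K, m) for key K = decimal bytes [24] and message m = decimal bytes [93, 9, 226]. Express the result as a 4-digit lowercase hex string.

Key decimal bytes [24] = 18 is 1 byte ≤ B = 3; zero-pad to 3 bytes: K' = 18 00 00.
K' ⊕ ipad = 2e 36 36.  K' ⊕ opad = 44 5c 5c.
Inner input = (K'⊕ipad) ∥ m = 2e 36 36 ∥ 5d 09 e2.
Inner hash: sum = 46+54+54+93+9+226 = 482 → 01 e2.
Outer input = (K'⊕opad) ∥ inner = 44 5c 5c ∥ 01 e2.
Outer hash (tag): sum = 68+92+92+1+226 = 479 → 01 df.

01df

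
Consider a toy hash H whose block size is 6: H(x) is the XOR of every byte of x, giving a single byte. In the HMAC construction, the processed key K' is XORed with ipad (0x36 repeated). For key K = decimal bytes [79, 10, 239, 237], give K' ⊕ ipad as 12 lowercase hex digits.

Key decimal bytes [79, 10, 239, 237] = 4f 0a ef ed is 4 bytes ≤ B = 6; zero-pad to 6 bytes: K' = 4f 0a ef ed 00 00.
XOR each byte with 0x36: 4f⊕36=79, 0a⊕36=3c, ef⊕36=d9, ed⊕36=db, 00⊕36=36, 00⊕36=36.

793cd9db3636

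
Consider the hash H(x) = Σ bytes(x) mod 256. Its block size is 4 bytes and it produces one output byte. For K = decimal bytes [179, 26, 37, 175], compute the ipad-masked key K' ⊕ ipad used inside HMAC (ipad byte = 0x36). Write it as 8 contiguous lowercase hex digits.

Key decimal bytes [179, 26, 37, 175] = b3 1a 25 af is exactly B = 4 bytes: K' = b3 1a 25 af.
XOR each byte with 0x36: b3⊕36=85, 1a⊕36=2c, 25⊕36=13, af⊕36=99.

852c1399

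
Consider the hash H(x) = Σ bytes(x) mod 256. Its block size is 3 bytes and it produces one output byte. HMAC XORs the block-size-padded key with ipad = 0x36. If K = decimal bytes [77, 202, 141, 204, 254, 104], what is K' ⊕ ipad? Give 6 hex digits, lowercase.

Key decimal bytes [77, 202, 141, 204, 254, 104] = 4d ca 8d cc fe 68 is 6 bytes > B = 3, so hash it first: H(key) = d6, then zero-pad to 3 bytes: K' = d6 00 00.
XOR each byte with 0x36: d6⊕36=e0, 00⊕36=36, 00⊕36=36.

e03636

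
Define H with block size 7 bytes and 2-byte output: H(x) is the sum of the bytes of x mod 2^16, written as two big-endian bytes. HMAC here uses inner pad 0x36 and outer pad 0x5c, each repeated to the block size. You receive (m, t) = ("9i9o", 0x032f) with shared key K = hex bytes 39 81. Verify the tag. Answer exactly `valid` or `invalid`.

valid

Key hex bytes 39 81 is 2 bytes ≤ B = 7; zero-pad to 7 bytes: K' = 39 81 00 00 00 00 00.
K' ⊕ ipad = 0f b7 36 36 36 36 36; K' ⊕ opad = 65 dd 5c 5c 5c 5c 5c.
Inner hash: sum = 15+183+54+54+54+54+54+57+105+57+111 = 798 → 03 1e.
Outer hash (recomputed tag): sum = 101+221+92+92+92+92+92+3+30 = 815 → 03 2f.
Recomputed tag = 032f; claimed = 032f → match.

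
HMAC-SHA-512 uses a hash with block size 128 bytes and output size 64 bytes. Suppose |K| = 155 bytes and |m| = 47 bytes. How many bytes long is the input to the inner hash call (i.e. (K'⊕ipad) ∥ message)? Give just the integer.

175

Key is 155 > 128 bytes, so it is hashed to 64 bytes then zero-padded to 128: |K'| = 128.
Inner input = (K'⊕ipad) ∥ m → 128 + 47 = 175 bytes.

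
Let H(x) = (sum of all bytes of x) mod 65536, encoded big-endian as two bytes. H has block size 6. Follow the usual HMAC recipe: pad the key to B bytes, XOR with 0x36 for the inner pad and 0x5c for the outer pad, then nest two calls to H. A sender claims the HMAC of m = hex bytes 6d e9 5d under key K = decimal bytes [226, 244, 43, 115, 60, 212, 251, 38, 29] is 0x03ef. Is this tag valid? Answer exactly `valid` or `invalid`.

Key decimal bytes [226, 244, 43, 115, 60, 212, 251, 38, 29] = e2 f4 2b 73 3c d4 fb 26 1d is 9 bytes > B = 6, so hash it first: H(key) = 04 c2, then zero-pad to 6 bytes: K' = 04 c2 00 00 00 00.
K' ⊕ ipad = 32 f4 36 36 36 36; K' ⊕ opad = 58 9e 5c 5c 5c 5c.
Inner hash: sum = 50+244+54+54+54+54+109+233+93 = 945 → 03 b1.
Outer hash (recomputed tag): sum = 88+158+92+92+92+92+3+177 = 794 → 03 1a.
Recomputed tag = 031a; claimed = 03ef → mismatch.

invalid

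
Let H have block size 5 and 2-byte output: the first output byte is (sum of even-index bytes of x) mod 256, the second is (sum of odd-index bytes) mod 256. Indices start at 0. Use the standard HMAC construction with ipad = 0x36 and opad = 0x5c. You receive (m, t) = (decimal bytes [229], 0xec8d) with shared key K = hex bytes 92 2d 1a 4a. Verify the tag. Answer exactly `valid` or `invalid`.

valid

Key hex bytes 92 2d 1a 4a is 4 bytes ≤ B = 5; zero-pad to 5 bytes: K' = 92 2d 1a 4a 00.
K' ⊕ ipad = a4 1b 2c 7c 36; K' ⊕ opad = ce 71 46 16 5c.
Inner hash: even-index sum = 262 mod 256 = 6; odd-index sum = 380 mod 256 = 124 → 06 7c.
Outer hash (recomputed tag): even-index sum = 492 mod 256 = 236; odd-index sum = 141 mod 256 = 141 → ec 8d.
Recomputed tag = ec8d; claimed = ec8d → match.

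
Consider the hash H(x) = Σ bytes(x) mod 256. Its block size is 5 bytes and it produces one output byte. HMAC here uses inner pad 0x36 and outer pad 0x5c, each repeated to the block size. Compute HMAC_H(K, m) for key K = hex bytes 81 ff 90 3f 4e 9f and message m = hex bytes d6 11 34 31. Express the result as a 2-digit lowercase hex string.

fe

Key hex bytes 81 ff 90 3f 4e 9f is 6 bytes > B = 5, so hash it first: H(key) = 3c, then zero-pad to 5 bytes: K' = 3c 00 00 00 00.
K' ⊕ ipad = 0a 36 36 36 36.  K' ⊕ opad = 60 5c 5c 5c 5c.
Inner input = (K'⊕ipad) ∥ m = 0a 36 36 36 36 ∥ d6 11 34 31.
Inner hash: sum = 10+54+54+54+54+214+17+52+49 = 558; mod 256 = 46 → 2e.
Outer input = (K'⊕opad) ∥ inner = 60 5c 5c 5c 5c ∥ 2e.
Outer hash (tag): sum = 96+92+92+92+92+46 = 510; mod 256 = 254 → fe.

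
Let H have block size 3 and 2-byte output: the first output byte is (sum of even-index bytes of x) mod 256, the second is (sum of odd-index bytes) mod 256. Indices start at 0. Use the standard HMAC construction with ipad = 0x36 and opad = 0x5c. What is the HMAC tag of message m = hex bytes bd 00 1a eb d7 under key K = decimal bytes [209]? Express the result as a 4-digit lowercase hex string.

cd64

Key decimal bytes [209] = d1 is 1 byte ≤ B = 3; zero-pad to 3 bytes: K' = d1 00 00.
K' ⊕ ipad = e7 36 36.  K' ⊕ opad = 8d 5c 5c.
Inner input = (K'⊕ipad) ∥ m = e7 36 36 ∥ bd 00 1a eb d7.
Inner hash: even-index sum = 520 mod 256 = 8; odd-index sum = 484 mod 256 = 228 → 08 e4.
Outer input = (K'⊕opad) ∥ inner = 8d 5c 5c ∥ 08 e4.
Outer hash (tag): even-index sum = 461 mod 256 = 205; odd-index sum = 100 mod 256 = 100 → cd 64.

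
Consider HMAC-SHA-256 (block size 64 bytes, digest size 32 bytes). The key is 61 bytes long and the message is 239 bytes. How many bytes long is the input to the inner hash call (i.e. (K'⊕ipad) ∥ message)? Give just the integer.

Key is 61 ≤ 64 bytes, zero-padded: |K'| = 64.
Inner input = (K'⊕ipad) ∥ m → 64 + 239 = 303 bytes.

303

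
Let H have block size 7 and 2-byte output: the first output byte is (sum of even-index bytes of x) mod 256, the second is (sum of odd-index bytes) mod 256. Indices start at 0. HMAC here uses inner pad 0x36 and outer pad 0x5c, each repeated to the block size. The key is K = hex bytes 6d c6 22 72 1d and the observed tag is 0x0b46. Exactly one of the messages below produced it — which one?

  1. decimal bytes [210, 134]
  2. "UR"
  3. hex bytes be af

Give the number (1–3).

Key hex bytes 6d c6 22 72 1d is 5 bytes ≤ B = 7; zero-pad to 7 bytes: K' = 6d c6 22 72 1d 00 00.
K' ⊕ ipad = 5b f0 14 44 2b 36 36; K' ⊕ opad = 31 9a 7e 2e 41 5c 5c.
m1: inner = H(5b f0 14 44 2b 36 36 d2 86) = 56 3c; tag = H(31 9a 7e 2e 41 5c 5c 56 3c) = 887a
m2: inner = H(5b f0 14 44 2b 36 36 55 52) = 22 bf; tag = H(31 9a 7e 2e 41 5c 5c 22 bf) = 0b46 ← matches
m3: inner = H(5b f0 14 44 2b 36 36 be af) = 7f 28; tag = H(31 9a 7e 2e 41 5c 5c 7f 28) = 74a3

2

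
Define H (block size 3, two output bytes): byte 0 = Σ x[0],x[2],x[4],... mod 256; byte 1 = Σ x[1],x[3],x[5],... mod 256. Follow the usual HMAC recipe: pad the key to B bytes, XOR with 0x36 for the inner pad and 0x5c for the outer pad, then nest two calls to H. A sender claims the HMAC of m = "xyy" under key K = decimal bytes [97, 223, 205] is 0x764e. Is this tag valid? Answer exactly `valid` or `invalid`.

invalid

Key decimal bytes [97, 223, 205] = 61 df cd is exactly B = 3 bytes: K' = 61 df cd.
K' ⊕ ipad = 57 e9 fb; K' ⊕ opad = 3d 83 91.
Inner hash: even-index sum = 459 mod 256 = 203; odd-index sum = 474 mod 256 = 218 → cb da.
Outer hash (recomputed tag): even-index sum = 424 mod 256 = 168; odd-index sum = 334 mod 256 = 78 → a8 4e.
Recomputed tag = a84e; claimed = 764e → mismatch.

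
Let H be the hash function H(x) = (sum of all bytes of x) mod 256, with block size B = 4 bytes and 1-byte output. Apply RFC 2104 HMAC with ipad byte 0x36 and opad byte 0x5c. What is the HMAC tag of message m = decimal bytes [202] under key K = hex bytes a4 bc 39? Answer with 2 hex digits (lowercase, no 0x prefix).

Key hex bytes a4 bc 39 is 3 bytes ≤ B = 4; zero-pad to 4 bytes: K' = a4 bc 39 00.
K' ⊕ ipad = 92 8a 0f 36.  K' ⊕ opad = f8 e0 65 5c.
Inner input = (K'⊕ipad) ∥ m = 92 8a 0f 36 ∥ ca.
Inner hash: sum = 146+138+15+54+202 = 555; mod 256 = 43 → 2b.
Outer input = (K'⊕opad) ∥ inner = f8 e0 65 5c ∥ 2b.
Outer hash (tag): sum = 248+224+101+92+43 = 708; mod 256 = 196 → c4.

c4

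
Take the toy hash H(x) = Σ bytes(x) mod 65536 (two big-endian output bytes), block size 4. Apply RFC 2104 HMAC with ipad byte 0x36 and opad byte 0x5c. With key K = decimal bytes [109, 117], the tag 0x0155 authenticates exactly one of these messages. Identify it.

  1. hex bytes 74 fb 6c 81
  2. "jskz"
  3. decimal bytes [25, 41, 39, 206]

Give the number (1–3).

3

Key decimal bytes [109, 117] = 6d 75 is 2 bytes ≤ B = 4; zero-pad to 4 bytes: K' = 6d 75 00 00.
K' ⊕ ipad = 5b 43 36 36; K' ⊕ opad = 31 29 5c 5c.
m1: inner = H(5b 43 36 36 74 fb 6c 81) = 03 66; tag = H(31 29 5c 5c 03 66) = 017b
m2: inner = H(5b 43 36 36 6a 73 6b 7a) = 02 cc; tag = H(31 29 5c 5c 02 cc) = 01e0
m3: inner = H(5b 43 36 36 19 29 27 ce) = 02 41; tag = H(31 29 5c 5c 02 41) = 0155 ← matches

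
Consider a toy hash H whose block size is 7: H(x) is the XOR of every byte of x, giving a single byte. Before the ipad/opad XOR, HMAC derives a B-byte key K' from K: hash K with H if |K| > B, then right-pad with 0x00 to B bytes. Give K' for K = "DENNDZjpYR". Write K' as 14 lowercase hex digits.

|K| = 10 > B = 7, so first hash the key.
H(K): XOR 44⊕45⊕4e⊕4e⊕44⊕5a⊕6a⊕70⊕59⊕52 = 0e.
Zero-pad H(K) = 0e to 7 bytes: K' = 0e 00 00 00 00 00 00.

0e000000000000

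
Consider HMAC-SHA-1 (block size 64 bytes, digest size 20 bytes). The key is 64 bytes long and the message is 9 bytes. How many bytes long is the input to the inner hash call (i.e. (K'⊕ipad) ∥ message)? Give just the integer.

Key is 64 ≤ 64 bytes, zero-padded: |K'| = 64.
Inner input = (K'⊕ipad) ∥ m → 64 + 9 = 73 bytes.

73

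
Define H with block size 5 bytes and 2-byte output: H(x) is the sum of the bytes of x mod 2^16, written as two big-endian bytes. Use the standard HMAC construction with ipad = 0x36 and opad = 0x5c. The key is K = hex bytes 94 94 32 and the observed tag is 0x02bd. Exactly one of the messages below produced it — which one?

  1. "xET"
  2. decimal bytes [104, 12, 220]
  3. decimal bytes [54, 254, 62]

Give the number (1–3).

2

Key hex bytes 94 94 32 is 3 bytes ≤ B = 5; zero-pad to 5 bytes: K' = 94 94 32 00 00.
K' ⊕ ipad = a2 a2 04 36 36; K' ⊕ opad = c8 c8 6e 5c 5c.
m1: inner = H(a2 a2 04 36 36 78 45 54) = 02 c5; tag = H(c8 c8 6e 5c 5c 02 c5) = 037d
m2: inner = H(a2 a2 04 36 36 68 0c dc) = 03 04; tag = H(c8 c8 6e 5c 5c 03 04) = 02bd ← matches
m3: inner = H(a2 a2 04 36 36 36 fe 3e) = 03 26; tag = H(c8 c8 6e 5c 5c 03 26) = 02df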